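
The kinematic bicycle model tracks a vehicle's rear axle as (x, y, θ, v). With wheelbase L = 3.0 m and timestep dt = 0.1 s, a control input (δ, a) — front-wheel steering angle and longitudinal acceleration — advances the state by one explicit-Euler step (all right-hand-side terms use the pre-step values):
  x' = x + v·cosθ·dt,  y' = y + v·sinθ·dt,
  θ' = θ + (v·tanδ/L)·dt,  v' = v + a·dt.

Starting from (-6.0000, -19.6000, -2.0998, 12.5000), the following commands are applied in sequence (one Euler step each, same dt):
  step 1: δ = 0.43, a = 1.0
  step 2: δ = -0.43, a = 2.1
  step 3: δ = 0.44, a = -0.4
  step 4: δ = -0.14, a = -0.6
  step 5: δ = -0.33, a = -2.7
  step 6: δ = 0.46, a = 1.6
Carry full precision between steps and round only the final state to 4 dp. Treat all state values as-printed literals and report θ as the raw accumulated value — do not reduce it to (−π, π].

(-9.2264, -26.4273, -1.9000, 12.6000)

after step 1 (δ=0.43, a=1.0): (-6.630842, -20.679138, -1.908708, 12.600000)
after step 2 (δ=-0.43, a=2.1): (-7.048554, -21.867884, -2.101329, 12.810000)
after step 3 (δ=0.44, a=-0.4): (-7.696730, -22.972795, -1.900305, 12.770000)
after step 4 (δ=-0.14, a=-0.6): (-8.109940, -24.181094, -1.960291, 12.710000)
after step 5 (δ=-0.33, a=-2.7): (-8.592566, -25.356897, -2.105408, 12.440000)
after step 6 (δ=0.46, a=1.6): (-9.226392, -26.427318, -1.899961, 12.600000)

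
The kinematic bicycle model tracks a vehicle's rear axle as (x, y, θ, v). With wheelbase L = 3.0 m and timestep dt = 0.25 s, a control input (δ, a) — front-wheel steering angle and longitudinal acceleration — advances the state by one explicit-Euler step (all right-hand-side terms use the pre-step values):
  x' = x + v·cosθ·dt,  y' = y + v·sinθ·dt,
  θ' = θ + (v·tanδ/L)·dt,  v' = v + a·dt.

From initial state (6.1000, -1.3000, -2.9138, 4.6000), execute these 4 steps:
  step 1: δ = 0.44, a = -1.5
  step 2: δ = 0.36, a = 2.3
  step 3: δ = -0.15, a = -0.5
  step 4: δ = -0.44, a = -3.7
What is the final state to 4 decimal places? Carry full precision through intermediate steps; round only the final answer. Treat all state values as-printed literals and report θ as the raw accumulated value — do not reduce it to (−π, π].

(1.9450, -3.1369, -2.8447, 3.7500)

after step 1 (δ=0.44, a=-1.5): (4.979708, -1.559702, -2.733334, 4.225000)
after step 2 (δ=0.36, a=2.3): (4.010267, -1.979045, -2.600809, 4.800000)
after step 3 (δ=-0.15, a=-0.5): (2.981500, -2.596815, -2.661263, 4.675000)
after step 4 (δ=-0.44, a=-3.7): (1.945003, -3.136861, -2.844671, 3.750000)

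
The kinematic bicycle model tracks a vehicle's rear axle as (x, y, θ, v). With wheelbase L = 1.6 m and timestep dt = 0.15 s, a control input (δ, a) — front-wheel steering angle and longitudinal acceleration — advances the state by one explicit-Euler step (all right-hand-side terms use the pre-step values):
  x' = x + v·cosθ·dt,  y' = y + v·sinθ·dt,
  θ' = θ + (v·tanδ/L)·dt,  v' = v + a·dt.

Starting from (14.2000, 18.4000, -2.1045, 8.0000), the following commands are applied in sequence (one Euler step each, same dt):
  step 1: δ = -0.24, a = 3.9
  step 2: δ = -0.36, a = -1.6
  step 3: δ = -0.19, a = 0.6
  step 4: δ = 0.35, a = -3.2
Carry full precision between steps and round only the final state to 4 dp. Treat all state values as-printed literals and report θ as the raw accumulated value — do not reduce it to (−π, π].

(10.5110, 15.2486, -2.4528, 7.9550)

after step 1 (δ=-0.24, a=3.9): (13.589529, 17.366885, -2.288038, 8.585000)
after step 2 (δ=-0.36, a=-1.6): (12.743081, 16.396409, -2.590983, 8.345000)
after step 3 (δ=-0.19, a=0.6): (11.676333, 15.741485, -2.741443, 8.435000)
after step 4 (δ=0.35, a=-3.2): (10.511034, 15.248599, -2.452786, 7.955000)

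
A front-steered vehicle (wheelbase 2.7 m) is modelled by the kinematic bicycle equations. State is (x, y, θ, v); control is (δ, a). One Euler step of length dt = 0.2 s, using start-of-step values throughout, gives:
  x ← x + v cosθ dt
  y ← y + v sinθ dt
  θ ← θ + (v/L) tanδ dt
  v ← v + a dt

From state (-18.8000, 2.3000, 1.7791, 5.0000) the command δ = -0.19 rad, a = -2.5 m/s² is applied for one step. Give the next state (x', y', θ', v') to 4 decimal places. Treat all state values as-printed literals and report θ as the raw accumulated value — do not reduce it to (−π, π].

x' = -18.8000 + 5.0000·cos(1.7791)·0.2 = -19.0068
y' = 2.3000 + 5.0000·sin(1.7791)·0.2 = 3.2784
θ' = 1.7791 + (5.0000/2.7)·tan(-0.19)·0.2 = 1.7079
v' = 5.0000 − 2.5000·0.2 = 4.5000

(-19.0068, 3.2784, 1.7079, 4.5000)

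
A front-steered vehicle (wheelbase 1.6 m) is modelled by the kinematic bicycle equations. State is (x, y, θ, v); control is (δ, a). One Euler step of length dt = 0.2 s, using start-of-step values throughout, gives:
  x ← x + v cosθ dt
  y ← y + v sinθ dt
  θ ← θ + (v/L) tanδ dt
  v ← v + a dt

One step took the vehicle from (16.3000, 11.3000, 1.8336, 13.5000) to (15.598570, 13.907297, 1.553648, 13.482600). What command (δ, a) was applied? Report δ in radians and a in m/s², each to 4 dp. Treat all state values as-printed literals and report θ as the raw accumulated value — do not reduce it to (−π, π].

a = (v'−v)/dt = (-0.017400)/0.2 = -0.0870
Δθ = θ'−θ = -0.279952;  (v·dt/L) = 13.5000·0.2/1.6 = 1.687500
tan δ = Δθ·L/(v·dt) = -0.165897  →  δ = -0.1644

δ = -0.1644, a = -0.0870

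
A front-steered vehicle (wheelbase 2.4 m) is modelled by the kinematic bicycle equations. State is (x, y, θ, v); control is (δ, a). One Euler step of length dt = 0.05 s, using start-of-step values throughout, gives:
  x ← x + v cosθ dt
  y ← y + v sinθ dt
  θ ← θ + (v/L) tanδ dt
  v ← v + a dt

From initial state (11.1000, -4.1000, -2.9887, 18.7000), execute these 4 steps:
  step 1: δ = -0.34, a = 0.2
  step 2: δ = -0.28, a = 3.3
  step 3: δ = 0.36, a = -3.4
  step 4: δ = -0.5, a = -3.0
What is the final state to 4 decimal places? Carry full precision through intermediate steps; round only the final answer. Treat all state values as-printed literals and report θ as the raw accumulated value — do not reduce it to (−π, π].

after step 1 (δ=-0.34, a=0.2): (10.175907, -4.242398, -3.126510, 18.710000)
after step 2 (δ=-0.28, a=3.3): (9.240513, -4.256508, -3.238596, 18.875000)
after step 3 (δ=0.36, a=-3.4): (8.301200, -4.165104, -3.090584, 18.705000)
after step 4 (δ=-0.5, a=-3.0): (7.367167, -4.212789, -3.303471, 18.555000)

(7.3672, -4.2128, -3.3035, 18.5550)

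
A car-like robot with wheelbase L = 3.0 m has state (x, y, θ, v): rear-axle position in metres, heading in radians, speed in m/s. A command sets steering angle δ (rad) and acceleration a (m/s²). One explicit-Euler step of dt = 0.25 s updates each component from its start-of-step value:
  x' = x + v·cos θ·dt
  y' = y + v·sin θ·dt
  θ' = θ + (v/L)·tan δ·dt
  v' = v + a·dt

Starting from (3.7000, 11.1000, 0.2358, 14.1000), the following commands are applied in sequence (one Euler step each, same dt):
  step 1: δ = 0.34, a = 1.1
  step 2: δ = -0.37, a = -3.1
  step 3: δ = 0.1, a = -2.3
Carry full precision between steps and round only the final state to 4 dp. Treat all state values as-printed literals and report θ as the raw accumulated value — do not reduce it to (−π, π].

(13.3261, 14.7340, 0.3005, 13.0250)

after step 1 (δ=0.34, a=1.1): (7.127455, 11.923514, 0.651441, 14.375000)
after step 2 (δ=-0.37, a=-3.1): (9.985245, 14.102522, 0.186813, 13.600000)
after step 3 (δ=0.1, a=-2.3): (13.326089, 14.733999, 0.300526, 13.025000)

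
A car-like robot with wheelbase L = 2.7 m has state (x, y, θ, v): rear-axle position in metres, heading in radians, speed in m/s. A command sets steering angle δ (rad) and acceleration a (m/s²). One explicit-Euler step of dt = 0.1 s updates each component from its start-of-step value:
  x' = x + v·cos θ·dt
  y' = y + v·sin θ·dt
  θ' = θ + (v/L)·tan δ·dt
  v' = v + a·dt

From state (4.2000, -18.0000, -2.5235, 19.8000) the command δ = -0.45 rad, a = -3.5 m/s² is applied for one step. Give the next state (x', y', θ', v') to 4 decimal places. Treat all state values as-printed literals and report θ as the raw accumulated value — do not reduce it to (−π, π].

(2.5863, -19.1474, -2.8777, 19.4500)

x' = 4.2000 + 19.8000·cos(-2.5235)·0.1 = 2.5863
y' = -18.0000 + 19.8000·sin(-2.5235)·0.1 = -19.1474
θ' = -2.5235 + (19.8000/2.7)·tan(-0.45)·0.1 = -2.8777
v' = 19.8000 − 3.5000·0.1 = 19.4500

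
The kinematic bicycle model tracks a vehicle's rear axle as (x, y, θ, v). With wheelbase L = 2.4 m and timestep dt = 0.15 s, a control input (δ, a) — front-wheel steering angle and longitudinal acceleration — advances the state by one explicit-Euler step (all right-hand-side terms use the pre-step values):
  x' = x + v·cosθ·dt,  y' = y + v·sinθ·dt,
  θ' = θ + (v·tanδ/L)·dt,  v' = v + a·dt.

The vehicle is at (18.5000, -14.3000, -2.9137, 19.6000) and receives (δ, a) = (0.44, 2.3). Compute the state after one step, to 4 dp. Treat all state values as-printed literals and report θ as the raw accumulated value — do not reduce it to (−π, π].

(15.6360, -14.9642, -2.3370, 19.9450)

x' = 18.5000 + 19.6000·cos(-2.9137)·0.15 = 15.6360
y' = -14.3000 + 19.6000·sin(-2.9137)·0.15 = -14.9642
θ' = -2.9137 + (19.6000/2.4)·tan(0.44)·0.15 = -2.3370
v' = 19.6000 + 2.3000·0.15 = 19.9450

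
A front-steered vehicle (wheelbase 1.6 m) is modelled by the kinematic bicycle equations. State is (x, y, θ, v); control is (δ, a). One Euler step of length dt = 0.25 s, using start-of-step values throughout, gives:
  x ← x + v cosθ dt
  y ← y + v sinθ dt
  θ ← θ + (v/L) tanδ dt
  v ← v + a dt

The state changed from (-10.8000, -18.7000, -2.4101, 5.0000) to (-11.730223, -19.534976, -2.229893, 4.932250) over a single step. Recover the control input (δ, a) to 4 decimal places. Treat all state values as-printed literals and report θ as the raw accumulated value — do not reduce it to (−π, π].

δ = 0.2267, a = -0.2710

a = (v'−v)/dt = (-0.067750)/0.25 = -0.2710
Δθ = θ'−θ = 0.180207;  (v·dt/L) = 5.0000·0.25/1.6 = 0.781250
tan δ = Δθ·L/(v·dt) = 0.230665  →  δ = 0.2267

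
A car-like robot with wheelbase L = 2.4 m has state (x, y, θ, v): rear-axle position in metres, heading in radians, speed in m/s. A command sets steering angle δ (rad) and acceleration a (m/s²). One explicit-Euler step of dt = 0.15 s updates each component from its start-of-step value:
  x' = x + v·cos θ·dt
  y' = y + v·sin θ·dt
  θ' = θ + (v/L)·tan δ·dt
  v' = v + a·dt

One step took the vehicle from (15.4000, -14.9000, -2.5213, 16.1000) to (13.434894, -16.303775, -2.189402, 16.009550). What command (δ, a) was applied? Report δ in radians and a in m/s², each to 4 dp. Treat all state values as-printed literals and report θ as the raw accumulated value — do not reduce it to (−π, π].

a = (v'−v)/dt = (-0.090450)/0.15 = -0.6030
Δθ = θ'−θ = 0.331898;  (v·dt/L) = 16.1000·0.15/2.4 = 1.006250
tan δ = Δθ·L/(v·dt) = 0.329837  →  δ = 0.3186

δ = 0.3186, a = -0.6030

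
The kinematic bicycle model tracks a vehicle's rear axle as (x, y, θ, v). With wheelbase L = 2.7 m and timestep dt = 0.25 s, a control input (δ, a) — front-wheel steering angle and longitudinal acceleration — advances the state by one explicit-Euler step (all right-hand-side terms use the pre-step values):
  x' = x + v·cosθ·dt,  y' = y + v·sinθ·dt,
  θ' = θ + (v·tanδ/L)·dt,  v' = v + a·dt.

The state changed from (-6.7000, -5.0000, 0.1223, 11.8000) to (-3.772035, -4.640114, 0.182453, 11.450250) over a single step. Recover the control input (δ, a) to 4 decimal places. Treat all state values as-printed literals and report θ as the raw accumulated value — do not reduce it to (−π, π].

δ = 0.0550, a = -1.3990

a = (v'−v)/dt = (-0.349750)/0.25 = -1.3990
Δθ = θ'−θ = 0.060153;  (v·dt/L) = 11.8000·0.25/2.7 = 1.092593
tan δ = Δθ·L/(v·dt) = 0.055055  →  δ = 0.0550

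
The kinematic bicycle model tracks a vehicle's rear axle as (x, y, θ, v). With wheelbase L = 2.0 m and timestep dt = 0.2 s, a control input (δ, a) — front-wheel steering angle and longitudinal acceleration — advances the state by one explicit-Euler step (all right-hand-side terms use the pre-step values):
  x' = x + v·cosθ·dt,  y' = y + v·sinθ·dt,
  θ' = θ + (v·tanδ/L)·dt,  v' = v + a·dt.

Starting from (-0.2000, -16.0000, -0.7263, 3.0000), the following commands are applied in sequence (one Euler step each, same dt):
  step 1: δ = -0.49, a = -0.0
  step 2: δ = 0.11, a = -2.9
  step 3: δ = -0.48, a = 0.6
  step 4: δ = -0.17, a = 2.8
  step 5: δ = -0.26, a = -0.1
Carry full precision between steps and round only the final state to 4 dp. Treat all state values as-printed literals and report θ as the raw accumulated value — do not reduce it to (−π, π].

(1.5526, -18.1788, -1.1052, 3.0800)

after step 1 (δ=-0.49, a=-0.0): (0.248582, -16.398465, -0.886316, 3.000000)
after step 2 (δ=0.11, a=-2.9): (0.627944, -16.863314, -0.853183, 2.420000)
after step 3 (δ=-0.48, a=0.6): (0.946217, -17.227948, -0.979171, 2.540000)
after step 4 (δ=-0.17, a=2.8): (1.229534, -17.649606, -1.022771, 3.100000)
after step 5 (δ=-0.26, a=-0.1): (1.552556, -18.178810, -1.105238, 3.080000)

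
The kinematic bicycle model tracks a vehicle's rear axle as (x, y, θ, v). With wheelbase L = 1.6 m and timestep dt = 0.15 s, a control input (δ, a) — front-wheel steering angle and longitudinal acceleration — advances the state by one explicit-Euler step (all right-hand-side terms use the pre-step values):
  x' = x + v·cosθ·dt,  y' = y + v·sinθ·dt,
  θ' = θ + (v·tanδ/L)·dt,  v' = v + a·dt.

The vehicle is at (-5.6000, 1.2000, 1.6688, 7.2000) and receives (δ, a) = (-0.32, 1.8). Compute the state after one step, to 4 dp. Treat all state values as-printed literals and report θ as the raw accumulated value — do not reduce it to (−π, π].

x' = -5.6000 + 7.2000·cos(1.6688)·0.15 = -5.7057
y' = 1.2000 + 7.2000·sin(1.6688)·0.15 = 2.2748
θ' = 1.6688 + (7.2000/1.6)·tan(-0.32)·0.15 = 1.4451
v' = 7.2000 + 1.8000·0.15 = 7.4700

(-5.7057, 2.2748, 1.4451, 7.4700)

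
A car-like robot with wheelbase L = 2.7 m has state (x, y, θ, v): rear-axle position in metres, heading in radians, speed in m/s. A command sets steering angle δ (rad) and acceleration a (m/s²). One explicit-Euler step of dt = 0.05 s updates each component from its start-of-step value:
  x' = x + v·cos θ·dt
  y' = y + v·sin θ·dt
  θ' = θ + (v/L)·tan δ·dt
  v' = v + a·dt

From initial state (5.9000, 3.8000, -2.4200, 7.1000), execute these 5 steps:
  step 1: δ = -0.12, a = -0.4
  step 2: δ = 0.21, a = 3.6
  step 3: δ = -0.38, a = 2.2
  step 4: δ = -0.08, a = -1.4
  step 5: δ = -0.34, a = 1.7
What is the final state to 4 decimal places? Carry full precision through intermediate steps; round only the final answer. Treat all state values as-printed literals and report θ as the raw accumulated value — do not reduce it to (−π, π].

after step 1 (δ=-0.12, a=-0.4): (5.633482, 3.565494, -2.435854, 7.080000)
after step 2 (δ=0.21, a=3.6): (5.364041, 3.335891, -2.407909, 7.260000)
after step 3 (δ=-0.38, a=2.2): (5.094436, 3.092822, -2.461607, 7.370000)
after step 4 (δ=-0.08, a=-1.4): (4.807898, 2.861116, -2.472549, 7.300000)
after step 5 (δ=-0.34, a=1.7): (4.521586, 2.634730, -2.520369, 7.385000)

(4.5216, 2.6347, -2.5204, 7.3850)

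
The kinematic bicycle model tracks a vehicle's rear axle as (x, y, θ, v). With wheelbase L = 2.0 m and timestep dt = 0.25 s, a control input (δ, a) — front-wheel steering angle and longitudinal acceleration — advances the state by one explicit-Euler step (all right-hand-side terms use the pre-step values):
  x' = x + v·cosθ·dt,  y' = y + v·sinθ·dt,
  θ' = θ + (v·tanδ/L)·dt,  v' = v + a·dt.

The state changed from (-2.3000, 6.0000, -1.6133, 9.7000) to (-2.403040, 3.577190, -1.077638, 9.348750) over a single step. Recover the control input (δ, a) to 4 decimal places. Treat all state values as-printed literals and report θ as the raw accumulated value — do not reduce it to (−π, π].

δ = 0.4160, a = -1.4050

a = (v'−v)/dt = (-0.351250)/0.25 = -1.4050
Δθ = θ'−θ = 0.535662;  (v·dt/L) = 9.7000·0.25/2.0 = 1.212500
tan δ = Δθ·L/(v·dt) = 0.441783  →  δ = 0.4160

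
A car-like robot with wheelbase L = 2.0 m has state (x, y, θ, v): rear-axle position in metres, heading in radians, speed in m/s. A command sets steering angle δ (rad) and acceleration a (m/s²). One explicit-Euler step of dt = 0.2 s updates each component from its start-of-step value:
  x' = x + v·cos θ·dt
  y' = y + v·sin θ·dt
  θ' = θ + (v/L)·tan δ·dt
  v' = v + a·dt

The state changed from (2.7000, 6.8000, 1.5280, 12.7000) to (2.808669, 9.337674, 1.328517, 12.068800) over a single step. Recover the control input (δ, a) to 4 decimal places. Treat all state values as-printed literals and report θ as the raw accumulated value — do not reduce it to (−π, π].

δ = -0.1558, a = -3.1560

a = (v'−v)/dt = (-0.631200)/0.2 = -3.1560
Δθ = θ'−θ = -0.199483;  (v·dt/L) = 12.7000·0.2/2.0 = 1.270000
tan δ = Δθ·L/(v·dt) = -0.157073  →  δ = -0.1558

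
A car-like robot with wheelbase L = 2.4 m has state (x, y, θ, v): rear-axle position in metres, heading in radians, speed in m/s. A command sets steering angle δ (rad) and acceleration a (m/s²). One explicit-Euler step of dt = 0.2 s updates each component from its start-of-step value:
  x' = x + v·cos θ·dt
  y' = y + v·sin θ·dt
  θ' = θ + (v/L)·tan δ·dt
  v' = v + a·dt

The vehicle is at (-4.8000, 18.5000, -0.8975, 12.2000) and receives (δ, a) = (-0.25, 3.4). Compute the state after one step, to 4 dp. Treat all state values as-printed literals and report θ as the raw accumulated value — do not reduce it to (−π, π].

(-3.2785, 16.5925, -1.1571, 12.8800)

x' = -4.8000 + 12.2000·cos(-0.8975)·0.2 = -3.2785
y' = 18.5000 + 12.2000·sin(-0.8975)·0.2 = 16.5925
θ' = -0.8975 + (12.2000/2.4)·tan(-0.25)·0.2 = -1.1571
v' = 12.2000 + 3.4000·0.2 = 12.8800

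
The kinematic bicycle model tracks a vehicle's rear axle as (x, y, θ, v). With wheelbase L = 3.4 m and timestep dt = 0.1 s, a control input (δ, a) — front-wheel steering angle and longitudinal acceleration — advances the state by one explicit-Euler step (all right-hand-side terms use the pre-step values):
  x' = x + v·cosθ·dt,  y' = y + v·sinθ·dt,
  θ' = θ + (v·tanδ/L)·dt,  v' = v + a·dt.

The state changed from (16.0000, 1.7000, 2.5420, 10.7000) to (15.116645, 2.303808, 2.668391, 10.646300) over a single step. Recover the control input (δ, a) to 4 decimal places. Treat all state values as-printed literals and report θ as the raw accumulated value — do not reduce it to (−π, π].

δ = 0.3819, a = -0.5370

a = (v'−v)/dt = (-0.053700)/0.1 = -0.5370
Δθ = θ'−θ = 0.126391;  (v·dt/L) = 10.7000·0.1/3.4 = 0.314706
tan δ = Δθ·L/(v·dt) = 0.401616  →  δ = 0.3819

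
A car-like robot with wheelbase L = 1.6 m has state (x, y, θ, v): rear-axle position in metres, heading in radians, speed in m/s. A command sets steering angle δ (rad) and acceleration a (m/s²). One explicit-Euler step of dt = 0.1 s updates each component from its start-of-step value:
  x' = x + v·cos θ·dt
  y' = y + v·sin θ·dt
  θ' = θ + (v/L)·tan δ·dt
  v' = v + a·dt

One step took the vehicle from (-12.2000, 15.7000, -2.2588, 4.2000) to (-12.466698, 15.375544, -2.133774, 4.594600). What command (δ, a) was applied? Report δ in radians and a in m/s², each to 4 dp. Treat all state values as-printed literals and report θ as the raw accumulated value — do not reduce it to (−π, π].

δ = 0.4445, a = 3.9460

a = (v'−v)/dt = (0.394600)/0.1 = 3.9460
Δθ = θ'−θ = 0.125026;  (v·dt/L) = 4.2000·0.1/1.6 = 0.262500
tan δ = Δθ·L/(v·dt) = 0.476290  →  δ = 0.4445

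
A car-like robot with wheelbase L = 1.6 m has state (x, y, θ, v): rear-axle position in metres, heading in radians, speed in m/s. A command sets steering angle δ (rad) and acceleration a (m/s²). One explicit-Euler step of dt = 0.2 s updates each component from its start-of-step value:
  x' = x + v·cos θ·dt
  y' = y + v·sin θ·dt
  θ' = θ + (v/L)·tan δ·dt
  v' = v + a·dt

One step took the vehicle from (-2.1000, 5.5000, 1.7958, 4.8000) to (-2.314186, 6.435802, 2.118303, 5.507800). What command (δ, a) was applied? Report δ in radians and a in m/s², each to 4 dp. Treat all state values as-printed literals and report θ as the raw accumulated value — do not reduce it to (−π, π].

δ = 0.4932, a = 3.5390

a = (v'−v)/dt = (0.707800)/0.2 = 3.5390
Δθ = θ'−θ = 0.322503;  (v·dt/L) = 4.8000·0.2/1.6 = 0.600000
tan δ = Δθ·L/(v·dt) = 0.537505  →  δ = 0.4932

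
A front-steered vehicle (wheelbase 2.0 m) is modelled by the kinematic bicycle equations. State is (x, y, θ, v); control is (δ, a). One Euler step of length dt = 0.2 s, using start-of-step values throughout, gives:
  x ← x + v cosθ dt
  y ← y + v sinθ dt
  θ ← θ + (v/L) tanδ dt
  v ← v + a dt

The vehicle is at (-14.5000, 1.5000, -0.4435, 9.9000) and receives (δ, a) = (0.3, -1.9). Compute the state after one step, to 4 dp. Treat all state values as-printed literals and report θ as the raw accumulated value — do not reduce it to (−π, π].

(-12.7116, 0.6504, -0.1373, 9.5200)

x' = -14.5000 + 9.9000·cos(-0.4435)·0.2 = -12.7116
y' = 1.5000 + 9.9000·sin(-0.4435)·0.2 = 0.6504
θ' = -0.4435 + (9.9000/2.0)·tan(0.3)·0.2 = -0.1373
v' = 9.9000 − 1.9000·0.2 = 9.5200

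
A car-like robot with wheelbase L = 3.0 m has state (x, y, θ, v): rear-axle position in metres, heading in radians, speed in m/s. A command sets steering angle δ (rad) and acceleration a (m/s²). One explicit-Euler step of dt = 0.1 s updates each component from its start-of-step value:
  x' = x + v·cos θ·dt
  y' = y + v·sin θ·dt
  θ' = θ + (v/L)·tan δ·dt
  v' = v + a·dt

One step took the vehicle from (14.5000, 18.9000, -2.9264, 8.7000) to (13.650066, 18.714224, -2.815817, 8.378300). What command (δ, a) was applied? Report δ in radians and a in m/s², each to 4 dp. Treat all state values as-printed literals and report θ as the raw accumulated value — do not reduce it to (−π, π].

δ = 0.3643, a = -3.2170

a = (v'−v)/dt = (-0.321700)/0.1 = -3.2170
Δθ = θ'−θ = 0.110583;  (v·dt/L) = 8.7000·0.1/3.0 = 0.290000
tan δ = Δθ·L/(v·dt) = 0.381321  →  δ = 0.3643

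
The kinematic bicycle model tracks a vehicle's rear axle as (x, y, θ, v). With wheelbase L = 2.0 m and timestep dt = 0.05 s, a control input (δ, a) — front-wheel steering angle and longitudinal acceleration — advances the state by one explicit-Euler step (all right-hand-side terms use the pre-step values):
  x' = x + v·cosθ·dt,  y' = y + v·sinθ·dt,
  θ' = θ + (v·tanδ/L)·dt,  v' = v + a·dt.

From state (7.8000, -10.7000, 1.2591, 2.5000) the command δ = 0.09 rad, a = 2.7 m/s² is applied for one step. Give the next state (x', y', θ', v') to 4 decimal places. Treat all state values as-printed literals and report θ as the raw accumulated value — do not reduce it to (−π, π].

(7.8383, -10.5810, 1.2647, 2.6350)

x' = 7.8000 + 2.5000·cos(1.2591)·0.05 = 7.8383
y' = -10.7000 + 2.5000·sin(1.2591)·0.05 = -10.5810
θ' = 1.2591 + (2.5000/2.0)·tan(0.09)·0.05 = 1.2647
v' = 2.5000 + 2.7000·0.05 = 2.6350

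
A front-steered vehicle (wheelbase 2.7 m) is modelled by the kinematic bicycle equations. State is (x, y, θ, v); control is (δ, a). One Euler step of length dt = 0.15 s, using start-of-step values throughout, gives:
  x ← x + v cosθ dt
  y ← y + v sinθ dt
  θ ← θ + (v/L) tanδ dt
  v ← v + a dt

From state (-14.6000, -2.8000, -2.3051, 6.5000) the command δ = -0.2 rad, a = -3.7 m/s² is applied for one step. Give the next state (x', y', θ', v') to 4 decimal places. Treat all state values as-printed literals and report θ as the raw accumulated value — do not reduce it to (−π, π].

x' = -14.6000 + 6.5000·cos(-2.3051)·0.15 = -15.2533
y' = -2.8000 + 6.5000·sin(-2.3051)·0.15 = -3.5237
θ' = -2.3051 + (6.5000/2.7)·tan(-0.2)·0.15 = -2.3783
v' = 6.5000 − 3.7000·0.15 = 5.9450

(-15.2533, -3.5237, -2.3783, 5.9450)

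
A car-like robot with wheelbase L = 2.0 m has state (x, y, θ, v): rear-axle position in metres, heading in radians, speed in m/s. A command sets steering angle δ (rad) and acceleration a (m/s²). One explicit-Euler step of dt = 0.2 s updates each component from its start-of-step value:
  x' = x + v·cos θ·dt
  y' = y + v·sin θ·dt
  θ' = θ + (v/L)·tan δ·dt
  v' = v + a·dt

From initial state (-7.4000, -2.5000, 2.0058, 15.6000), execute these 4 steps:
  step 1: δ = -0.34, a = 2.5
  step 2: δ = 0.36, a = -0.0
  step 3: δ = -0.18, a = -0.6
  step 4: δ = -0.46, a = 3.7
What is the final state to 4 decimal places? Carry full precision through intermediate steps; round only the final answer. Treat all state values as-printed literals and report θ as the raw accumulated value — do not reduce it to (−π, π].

after step 1 (δ=-0.34, a=2.5): (-8.714811, 0.329430, 1.453970, 16.100000)
after step 2 (δ=0.36, a=-0.0): (-8.339487, 3.527481, 2.059979, 16.100000)
after step 3 (δ=-0.18, a=-0.6): (-9.852580, 6.369830, 1.767008, 15.980000)
after step 4 (δ=-0.46, a=3.7): (-10.475656, 9.504506, 0.975281, 16.720000)

(-10.4757, 9.5045, 0.9753, 16.7200)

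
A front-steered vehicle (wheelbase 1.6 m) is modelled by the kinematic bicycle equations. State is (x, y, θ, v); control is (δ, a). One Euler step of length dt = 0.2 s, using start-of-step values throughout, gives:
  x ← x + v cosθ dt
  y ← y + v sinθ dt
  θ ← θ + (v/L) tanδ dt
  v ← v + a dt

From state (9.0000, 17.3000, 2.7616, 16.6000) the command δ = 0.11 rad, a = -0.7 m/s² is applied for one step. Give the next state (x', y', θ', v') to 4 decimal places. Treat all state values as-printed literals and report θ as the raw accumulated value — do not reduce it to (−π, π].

(5.9168, 18.5314, 2.9908, 16.4600)

x' = 9.0000 + 16.6000·cos(2.7616)·0.2 = 5.9168
y' = 17.3000 + 16.6000·sin(2.7616)·0.2 = 18.5314
θ' = 2.7616 + (16.6000/1.6)·tan(0.11)·0.2 = 2.9908
v' = 16.6000 − 0.7000·0.2 = 16.4600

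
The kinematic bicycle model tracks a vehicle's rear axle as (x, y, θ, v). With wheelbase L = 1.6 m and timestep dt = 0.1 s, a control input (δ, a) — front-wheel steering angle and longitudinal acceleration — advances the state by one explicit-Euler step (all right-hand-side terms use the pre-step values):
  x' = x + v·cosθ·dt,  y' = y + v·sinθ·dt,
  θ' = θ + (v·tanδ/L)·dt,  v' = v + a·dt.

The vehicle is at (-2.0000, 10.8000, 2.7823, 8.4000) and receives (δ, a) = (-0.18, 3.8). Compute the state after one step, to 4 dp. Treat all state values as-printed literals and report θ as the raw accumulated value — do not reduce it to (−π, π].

x' = -2.0000 + 8.4000·cos(2.7823)·0.1 = -2.7864
y' = 10.8000 + 8.4000·sin(2.7823)·0.1 = 11.0954
θ' = 2.7823 + (8.4000/1.6)·tan(-0.18)·0.1 = 2.6868
v' = 8.4000 + 3.8000·0.1 = 8.7800

(-2.7864, 11.0954, 2.6868, 8.7800)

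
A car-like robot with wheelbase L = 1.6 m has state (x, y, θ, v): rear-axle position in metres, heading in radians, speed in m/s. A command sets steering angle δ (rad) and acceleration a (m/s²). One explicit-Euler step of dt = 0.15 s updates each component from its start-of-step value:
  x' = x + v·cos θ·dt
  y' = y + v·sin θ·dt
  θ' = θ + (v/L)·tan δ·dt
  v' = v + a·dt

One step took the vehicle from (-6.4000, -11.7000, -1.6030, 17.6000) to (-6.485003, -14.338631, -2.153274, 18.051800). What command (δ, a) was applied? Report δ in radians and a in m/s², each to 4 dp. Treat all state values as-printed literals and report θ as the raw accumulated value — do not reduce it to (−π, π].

a = (v'−v)/dt = (0.451800)/0.15 = 3.0120
Δθ = θ'−θ = -0.550274;  (v·dt/L) = 17.6000·0.15/1.6 = 1.650000
tan δ = Δθ·L/(v·dt) = -0.333499  →  δ = -0.3219

δ = -0.3219, a = 3.0120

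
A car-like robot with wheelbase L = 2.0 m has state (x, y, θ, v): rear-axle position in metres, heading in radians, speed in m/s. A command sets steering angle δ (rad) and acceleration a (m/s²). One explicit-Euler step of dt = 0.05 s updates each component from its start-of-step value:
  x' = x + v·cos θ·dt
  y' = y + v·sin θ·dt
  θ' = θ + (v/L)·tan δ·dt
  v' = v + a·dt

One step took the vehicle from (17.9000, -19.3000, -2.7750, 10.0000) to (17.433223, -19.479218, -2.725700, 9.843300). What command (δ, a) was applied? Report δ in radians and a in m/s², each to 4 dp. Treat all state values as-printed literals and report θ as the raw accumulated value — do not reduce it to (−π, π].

δ = 0.1947, a = -3.1340

a = (v'−v)/dt = (-0.156700)/0.05 = -3.1340
Δθ = θ'−θ = 0.049300;  (v·dt/L) = 10.0000·0.05/2.0 = 0.250000
tan δ = Δθ·L/(v·dt) = 0.197200  →  δ = 0.1947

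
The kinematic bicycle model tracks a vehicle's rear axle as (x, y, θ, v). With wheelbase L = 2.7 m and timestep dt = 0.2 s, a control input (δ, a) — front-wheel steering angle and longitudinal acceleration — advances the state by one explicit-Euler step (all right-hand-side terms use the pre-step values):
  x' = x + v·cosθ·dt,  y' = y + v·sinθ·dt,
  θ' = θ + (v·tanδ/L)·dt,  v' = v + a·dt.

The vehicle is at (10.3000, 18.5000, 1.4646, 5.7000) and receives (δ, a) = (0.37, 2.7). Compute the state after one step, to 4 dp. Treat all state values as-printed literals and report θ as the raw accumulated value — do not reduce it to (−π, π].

x' = 10.3000 + 5.7000·cos(1.4646)·0.2 = 10.4208
y' = 18.5000 + 5.7000·sin(1.4646)·0.2 = 19.6336
θ' = 1.4646 + (5.7000/2.7)·tan(0.37)·0.2 = 1.6284
v' = 5.7000 + 2.7000·0.2 = 6.2400

(10.4208, 19.6336, 1.6284, 6.2400)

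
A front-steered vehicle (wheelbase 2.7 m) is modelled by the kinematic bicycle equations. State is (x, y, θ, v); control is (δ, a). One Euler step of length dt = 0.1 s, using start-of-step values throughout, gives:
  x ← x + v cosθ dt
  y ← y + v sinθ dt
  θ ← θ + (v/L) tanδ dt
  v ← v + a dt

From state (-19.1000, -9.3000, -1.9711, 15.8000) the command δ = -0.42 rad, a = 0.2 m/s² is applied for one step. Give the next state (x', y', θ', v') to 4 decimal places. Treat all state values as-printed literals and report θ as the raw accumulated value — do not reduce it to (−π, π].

(-19.7157, -10.7551, -2.2324, 15.8200)

x' = -19.1000 + 15.8000·cos(-1.9711)·0.1 = -19.7157
y' = -9.3000 + 15.8000·sin(-1.9711)·0.1 = -10.7551
θ' = -1.9711 + (15.8000/2.7)·tan(-0.42)·0.1 = -2.2324
v' = 15.8000 + 0.2000·0.1 = 15.8200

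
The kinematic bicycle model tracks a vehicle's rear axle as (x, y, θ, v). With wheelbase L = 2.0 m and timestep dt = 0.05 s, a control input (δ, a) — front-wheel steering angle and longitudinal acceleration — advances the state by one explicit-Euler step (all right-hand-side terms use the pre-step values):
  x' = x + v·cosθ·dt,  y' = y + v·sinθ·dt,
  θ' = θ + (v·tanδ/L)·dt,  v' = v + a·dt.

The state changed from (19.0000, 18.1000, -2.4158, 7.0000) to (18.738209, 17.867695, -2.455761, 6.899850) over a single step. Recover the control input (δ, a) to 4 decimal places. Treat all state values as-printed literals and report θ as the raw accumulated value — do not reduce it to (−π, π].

δ = -0.2245, a = -2.0030

a = (v'−v)/dt = (-0.100150)/0.05 = -2.0030
Δθ = θ'−θ = -0.039961;  (v·dt/L) = 7.0000·0.05/2.0 = 0.175000
tan δ = Δθ·L/(v·dt) = -0.228349  →  δ = -0.2245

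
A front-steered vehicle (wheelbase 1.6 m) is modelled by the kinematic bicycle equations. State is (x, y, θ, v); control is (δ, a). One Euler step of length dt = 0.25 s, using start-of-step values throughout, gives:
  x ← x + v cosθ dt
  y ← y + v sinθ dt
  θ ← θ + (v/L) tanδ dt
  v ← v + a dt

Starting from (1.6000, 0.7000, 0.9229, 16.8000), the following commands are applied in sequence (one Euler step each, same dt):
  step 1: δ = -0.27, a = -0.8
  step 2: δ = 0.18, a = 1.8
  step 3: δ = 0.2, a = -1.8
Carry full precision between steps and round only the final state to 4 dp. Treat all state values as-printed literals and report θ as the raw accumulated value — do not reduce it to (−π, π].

(11.5502, 7.5003, 1.2084, 16.6000)

after step 1 (δ=-0.27, a=-0.8): (4.134744, 4.048892, 0.196410, 16.600000)
after step 2 (δ=0.18, a=1.8): (8.204954, 4.858762, 0.668393, 17.050000)
after step 3 (δ=0.2, a=-1.8): (11.550242, 7.500344, 1.208426, 16.600000)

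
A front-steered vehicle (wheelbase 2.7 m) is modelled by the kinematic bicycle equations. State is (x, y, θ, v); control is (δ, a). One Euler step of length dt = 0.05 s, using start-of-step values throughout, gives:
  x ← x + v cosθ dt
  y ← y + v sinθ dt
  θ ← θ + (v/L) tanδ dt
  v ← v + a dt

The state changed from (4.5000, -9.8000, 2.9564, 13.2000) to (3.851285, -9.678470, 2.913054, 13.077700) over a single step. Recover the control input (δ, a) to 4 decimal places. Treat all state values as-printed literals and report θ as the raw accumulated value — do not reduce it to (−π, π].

a = (v'−v)/dt = (-0.122300)/0.05 = -2.4460
Δθ = θ'−θ = -0.043346;  (v·dt/L) = 13.2000·0.05/2.7 = 0.244444
tan δ = Δθ·L/(v·dt) = -0.177325  →  δ = -0.1755

δ = -0.1755, a = -2.4460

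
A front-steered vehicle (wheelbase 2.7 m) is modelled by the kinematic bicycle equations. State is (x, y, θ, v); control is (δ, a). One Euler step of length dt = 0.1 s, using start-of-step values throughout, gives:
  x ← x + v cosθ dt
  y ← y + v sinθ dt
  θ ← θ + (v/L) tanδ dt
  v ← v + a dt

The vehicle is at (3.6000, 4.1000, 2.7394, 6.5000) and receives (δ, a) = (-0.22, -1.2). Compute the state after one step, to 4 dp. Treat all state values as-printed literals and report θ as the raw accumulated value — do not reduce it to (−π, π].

x' = 3.6000 + 6.5000·cos(2.7394)·0.1 = 3.0019
y' = 4.1000 + 6.5000·sin(2.7394)·0.1 = 4.3544
θ' = 2.7394 + (6.5000/2.7)·tan(-0.22)·0.1 = 2.6856
v' = 6.5000 − 1.2000·0.1 = 6.3800

(3.0019, 4.3544, 2.6856, 6.3800)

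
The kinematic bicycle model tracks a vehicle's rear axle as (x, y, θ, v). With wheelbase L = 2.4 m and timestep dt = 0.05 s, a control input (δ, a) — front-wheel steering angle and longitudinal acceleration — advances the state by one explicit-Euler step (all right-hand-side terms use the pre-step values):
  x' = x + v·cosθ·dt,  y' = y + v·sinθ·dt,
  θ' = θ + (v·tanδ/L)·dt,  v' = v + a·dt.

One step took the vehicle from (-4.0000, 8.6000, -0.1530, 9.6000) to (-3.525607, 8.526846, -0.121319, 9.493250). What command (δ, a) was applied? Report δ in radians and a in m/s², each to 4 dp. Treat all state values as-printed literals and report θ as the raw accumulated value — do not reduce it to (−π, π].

a = (v'−v)/dt = (-0.106750)/0.05 = -2.1350
Δθ = θ'−θ = 0.031681;  (v·dt/L) = 9.6000·0.05/2.4 = 0.200000
tan δ = Δθ·L/(v·dt) = 0.158405  →  δ = 0.1571

δ = 0.1571, a = -2.1350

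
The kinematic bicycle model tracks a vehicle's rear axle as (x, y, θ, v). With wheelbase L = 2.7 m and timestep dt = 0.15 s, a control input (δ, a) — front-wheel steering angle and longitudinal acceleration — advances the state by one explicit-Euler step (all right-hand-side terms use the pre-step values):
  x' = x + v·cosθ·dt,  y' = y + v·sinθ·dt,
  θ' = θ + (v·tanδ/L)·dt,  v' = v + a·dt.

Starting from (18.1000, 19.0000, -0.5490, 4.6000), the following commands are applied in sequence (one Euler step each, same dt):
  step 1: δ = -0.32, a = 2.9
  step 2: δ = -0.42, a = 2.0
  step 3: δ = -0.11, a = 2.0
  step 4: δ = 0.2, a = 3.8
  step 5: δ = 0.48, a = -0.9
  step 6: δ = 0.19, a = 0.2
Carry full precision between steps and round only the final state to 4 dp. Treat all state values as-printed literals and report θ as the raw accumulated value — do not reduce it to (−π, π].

after step 1 (δ=-0.32, a=2.9): (18.688602, 18.639934, -0.633688, 5.035000)
after step 2 (δ=-0.42, a=2.0): (19.297220, 18.192735, -0.758605, 5.335000)
after step 3 (δ=-0.11, a=2.0): (19.878038, 17.642235, -0.791340, 5.635000)
after step 4 (δ=0.2, a=3.8): (20.472159, 17.041013, -0.727880, 6.205000)
after step 5 (δ=0.48, a=-0.9): (21.167044, 16.421796, -0.548414, 6.070000)
after step 6 (δ=0.19, a=0.2): (21.944022, 15.947121, -0.483559, 6.100000)

(21.9440, 15.9471, -0.4836, 6.1000)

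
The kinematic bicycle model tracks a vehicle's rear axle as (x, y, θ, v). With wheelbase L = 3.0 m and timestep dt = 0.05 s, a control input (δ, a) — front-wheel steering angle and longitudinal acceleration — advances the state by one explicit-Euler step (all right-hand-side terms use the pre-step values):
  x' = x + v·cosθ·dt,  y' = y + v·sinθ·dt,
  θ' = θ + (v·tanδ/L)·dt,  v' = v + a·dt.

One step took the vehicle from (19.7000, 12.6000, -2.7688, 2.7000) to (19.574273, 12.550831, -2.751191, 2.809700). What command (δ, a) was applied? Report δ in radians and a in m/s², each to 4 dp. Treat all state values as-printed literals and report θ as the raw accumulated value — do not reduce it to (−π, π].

δ = 0.3730, a = 2.1940

a = (v'−v)/dt = (0.109700)/0.05 = 2.1940
Δθ = θ'−θ = 0.017609;  (v·dt/L) = 2.7000·0.05/3.0 = 0.045000
tan δ = Δθ·L/(v·dt) = 0.391311  →  δ = 0.3730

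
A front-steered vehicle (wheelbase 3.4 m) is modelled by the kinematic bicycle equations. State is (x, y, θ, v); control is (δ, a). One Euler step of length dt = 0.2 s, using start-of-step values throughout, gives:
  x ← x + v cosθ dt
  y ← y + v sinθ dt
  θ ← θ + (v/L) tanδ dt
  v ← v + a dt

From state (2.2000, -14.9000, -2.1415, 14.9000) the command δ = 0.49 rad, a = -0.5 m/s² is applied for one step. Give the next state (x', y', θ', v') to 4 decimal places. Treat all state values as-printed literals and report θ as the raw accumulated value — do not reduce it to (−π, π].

(0.5901, -17.4077, -1.6740, 14.8000)

x' = 2.2000 + 14.9000·cos(-2.1415)·0.2 = 0.5901
y' = -14.9000 + 14.9000·sin(-2.1415)·0.2 = -17.4077
θ' = -2.1415 + (14.9000/3.4)·tan(0.49)·0.2 = -1.6740
v' = 14.9000 − 0.5000·0.2 = 14.8000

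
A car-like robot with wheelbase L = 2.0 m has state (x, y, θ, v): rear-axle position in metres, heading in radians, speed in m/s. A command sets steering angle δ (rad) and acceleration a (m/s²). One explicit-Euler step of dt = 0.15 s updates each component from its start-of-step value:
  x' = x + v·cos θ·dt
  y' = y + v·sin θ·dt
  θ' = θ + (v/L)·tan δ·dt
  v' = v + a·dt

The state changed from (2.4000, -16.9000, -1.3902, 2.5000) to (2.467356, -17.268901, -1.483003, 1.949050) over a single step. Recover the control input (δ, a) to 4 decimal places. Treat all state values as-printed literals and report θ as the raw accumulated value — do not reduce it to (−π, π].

δ = -0.4596, a = -3.6730

a = (v'−v)/dt = (-0.550950)/0.15 = -3.6730
Δθ = θ'−θ = -0.092803;  (v·dt/L) = 2.5000·0.15/2.0 = 0.187500
tan δ = Δθ·L/(v·dt) = -0.494949  →  δ = -0.4596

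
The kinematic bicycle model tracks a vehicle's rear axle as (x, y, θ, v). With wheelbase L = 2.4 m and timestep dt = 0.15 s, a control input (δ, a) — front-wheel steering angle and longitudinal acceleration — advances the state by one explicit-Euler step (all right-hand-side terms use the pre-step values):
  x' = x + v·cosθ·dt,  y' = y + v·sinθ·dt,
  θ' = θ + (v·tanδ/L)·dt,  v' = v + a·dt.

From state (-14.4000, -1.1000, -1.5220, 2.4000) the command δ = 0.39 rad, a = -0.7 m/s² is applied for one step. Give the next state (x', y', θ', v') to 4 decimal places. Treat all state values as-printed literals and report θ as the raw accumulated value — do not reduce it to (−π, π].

x' = -14.4000 + 2.4000·cos(-1.5220)·0.15 = -14.3824
y' = -1.1000 + 2.4000·sin(-1.5220)·0.15 = -1.4596
θ' = -1.5220 + (2.4000/2.4)·tan(0.39)·0.15 = -1.4603
v' = 2.4000 − 0.7000·0.15 = 2.2950

(-14.3824, -1.4596, -1.4603, 2.2950)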